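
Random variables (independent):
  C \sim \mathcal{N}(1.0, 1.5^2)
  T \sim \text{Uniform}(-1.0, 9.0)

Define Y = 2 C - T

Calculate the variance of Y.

For independent RVs: Var(aX + bY) = a²Var(X) + b²Var(Y)
Var(C) = 2.25
Var(T) = 8.3333333
Var(Y) = 2²*2.25 + (-1)²*8.3333333
= 4*2.25 + 1*8.3333333 = 17.333333

17.333333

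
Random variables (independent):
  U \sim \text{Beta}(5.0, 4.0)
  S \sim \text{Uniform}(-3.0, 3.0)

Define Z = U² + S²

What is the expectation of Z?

E[Z] = E[U²] + E[S²]
E[U²] = Var(U) + E[U]² = 0.024691358 + 0.30864198 = 0.33333333
E[S²] = Var(S) + E[S]² = 3 + 0 = 3
E[Z] = 0.33333333 + 3 = 3.3333333

3.3333333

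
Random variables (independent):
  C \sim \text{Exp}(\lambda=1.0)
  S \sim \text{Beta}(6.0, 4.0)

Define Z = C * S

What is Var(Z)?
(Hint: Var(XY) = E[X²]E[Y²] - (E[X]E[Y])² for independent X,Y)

Var(XY) = E[X²]E[Y²] - (E[X]E[Y])²
E[C] = 1, Var(C) = 1
E[S] = 0.6, Var(S) = 0.021818182
E[C²] = 1 + 1² = 2
E[S²] = 0.021818182 + 0.6² = 0.38181818
Var(Z) = 2*0.38181818 - (1*0.6)²
= 0.76363636 - 0.36 = 0.40363636

0.40363636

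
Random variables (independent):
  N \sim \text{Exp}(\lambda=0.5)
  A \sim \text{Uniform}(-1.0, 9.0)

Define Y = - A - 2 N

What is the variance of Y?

For independent RVs: Var(aX + bY) = a²Var(X) + b²Var(Y)
Var(N) = 4
Var(A) = 8.3333333
Var(Y) = (-2)²*4 + (-1)²*8.3333333
= 4*4 + 1*8.3333333 = 24.333333

24.333333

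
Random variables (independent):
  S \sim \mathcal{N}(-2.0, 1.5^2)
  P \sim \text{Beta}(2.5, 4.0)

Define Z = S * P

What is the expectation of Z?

For independent RVs: E[XY] = E[X]*E[Y]
E[S] = -2
E[P] = 0.38461538
E[Z] = -2 * 0.38461538 = -0.76923077

-0.76923077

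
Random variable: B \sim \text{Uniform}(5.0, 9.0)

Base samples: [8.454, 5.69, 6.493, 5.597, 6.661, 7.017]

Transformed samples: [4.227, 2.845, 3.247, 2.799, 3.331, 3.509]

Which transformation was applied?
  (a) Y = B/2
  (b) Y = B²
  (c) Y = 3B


Checking option (a) Y = B/2:
  B = 8.454 -> Y = 4.227 ✓
  B = 5.69 -> Y = 2.845 ✓
  B = 6.493 -> Y = 3.247 ✓
All samples match this transformation.

(a) B/2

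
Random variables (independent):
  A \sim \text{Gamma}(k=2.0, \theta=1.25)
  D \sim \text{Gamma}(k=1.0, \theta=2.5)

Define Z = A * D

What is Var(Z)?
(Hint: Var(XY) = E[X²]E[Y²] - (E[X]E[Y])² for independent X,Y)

Var(XY) = E[X²]E[Y²] - (E[X]E[Y])²
E[A] = 2.5, Var(A) = 3.125
E[D] = 2.5, Var(D) = 6.25
E[A²] = 3.125 + 2.5² = 9.375
E[D²] = 6.25 + 2.5² = 12.5
Var(Z) = 9.375*12.5 - (2.5*2.5)²
= 117.1875 - 39.0625 = 78.125

78.125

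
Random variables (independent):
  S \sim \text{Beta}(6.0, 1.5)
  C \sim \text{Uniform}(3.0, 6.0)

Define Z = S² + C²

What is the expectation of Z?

E[Z] = E[S²] + E[C²]
E[S²] = Var(S) + E[S]² = 0.018823529 + 0.64 = 0.65882353
E[C²] = Var(C) + E[C]² = 0.75 + 20.25 = 21
E[Z] = 0.65882353 + 21 = 21.658824

21.658824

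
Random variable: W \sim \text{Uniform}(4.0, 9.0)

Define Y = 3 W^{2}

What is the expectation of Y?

E[Y] = 3*E[W²]
E[W] = 6.5
E[W²] = Var(W) + (E[W])² = 2.0833333 + 42.25 = 44.333333
E[Y] = 3*44.333333 = 133

133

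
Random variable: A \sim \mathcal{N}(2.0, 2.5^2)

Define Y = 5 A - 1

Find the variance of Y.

For Y = aA + b: Var(Y) = a² * Var(A)
Var(A) = 2.5^2 = 6.25
Var(Y) = 5² * 6.25 = 25 * 6.25 = 156.25

156.25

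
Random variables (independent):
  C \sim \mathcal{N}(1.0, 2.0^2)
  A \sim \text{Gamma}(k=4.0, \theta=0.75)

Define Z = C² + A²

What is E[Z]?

E[Z] = E[C²] + E[A²]
E[C²] = Var(C) + E[C]² = 4 + 1 = 5
E[A²] = Var(A) + E[A]² = 2.25 + 9 = 11.25
E[Z] = 5 + 11.25 = 16.25

16.25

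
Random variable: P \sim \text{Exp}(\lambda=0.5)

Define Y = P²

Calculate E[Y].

E[P²] = Var(P) + (E[P])² = 4 + 4 = 8

8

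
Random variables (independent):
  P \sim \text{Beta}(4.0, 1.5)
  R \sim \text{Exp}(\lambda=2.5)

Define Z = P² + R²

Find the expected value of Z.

E[Z] = E[P²] + E[R²]
E[P²] = Var(P) + E[P]² = 0.03051494 + 0.52892562 = 0.55944056
E[R²] = Var(R) + E[R]² = 0.16 + 0.16 = 0.32
E[Z] = 0.55944056 + 0.32 = 0.87944056

0.87944056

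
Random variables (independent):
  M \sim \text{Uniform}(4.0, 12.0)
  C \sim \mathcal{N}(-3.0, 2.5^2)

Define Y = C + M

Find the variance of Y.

For independent RVs: Var(aX + bY) = a²Var(X) + b²Var(Y)
Var(M) = 5.3333333
Var(C) = 6.25
Var(Y) = 1²*5.3333333 + 1²*6.25
= 1*5.3333333 + 1*6.25 = 11.583333

11.583333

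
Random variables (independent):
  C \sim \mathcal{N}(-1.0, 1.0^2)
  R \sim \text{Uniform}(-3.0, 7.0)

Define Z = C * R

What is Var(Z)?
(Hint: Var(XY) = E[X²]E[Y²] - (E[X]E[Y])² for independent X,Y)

Var(XY) = E[X²]E[Y²] - (E[X]E[Y])²
E[C] = -1, Var(C) = 1
E[R] = 2, Var(R) = 8.3333333
E[C²] = 1 + (-1)² = 2
E[R²] = 8.3333333 + 2² = 12.333333
Var(Z) = 2*12.333333 - (-1*2)²
= 24.666667 - 4 = 20.666667

20.666667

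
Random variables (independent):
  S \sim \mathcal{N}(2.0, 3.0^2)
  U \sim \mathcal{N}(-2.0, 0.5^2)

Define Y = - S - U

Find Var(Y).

For independent RVs: Var(aX + bY) = a²Var(X) + b²Var(Y)
Var(S) = 9
Var(U) = 0.25
Var(Y) = (-1)²*9 + (-1)²*0.25
= 1*9 + 1*0.25 = 9.25

9.25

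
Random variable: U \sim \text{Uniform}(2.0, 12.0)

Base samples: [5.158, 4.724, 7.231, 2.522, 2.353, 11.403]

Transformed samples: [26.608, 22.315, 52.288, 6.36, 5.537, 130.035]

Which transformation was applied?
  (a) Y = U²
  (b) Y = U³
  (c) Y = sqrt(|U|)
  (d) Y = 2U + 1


Checking option (a) Y = U²:
  U = 5.158 -> Y = 26.608 ✓
  U = 4.724 -> Y = 22.315 ✓
  U = 7.231 -> Y = 52.288 ✓
All samples match this transformation.

(a) U²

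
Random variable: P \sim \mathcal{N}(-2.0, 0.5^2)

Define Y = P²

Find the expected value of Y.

Using E[X²] = Var(X) + (E[X])²:
E[P] = -2
Var(P) = 0.5^2 = 0.25
E[P²] = 0.25 + (-2)² = 0.25 + 4 = 4.25

4.25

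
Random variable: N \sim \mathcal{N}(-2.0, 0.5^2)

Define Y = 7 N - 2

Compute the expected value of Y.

For Y = 7N - 2:
E[Y] = 7 * E[N] - 2
E[N] = -2.0 = -2
E[Y] = 7 * (-2) - 2 = -16

-16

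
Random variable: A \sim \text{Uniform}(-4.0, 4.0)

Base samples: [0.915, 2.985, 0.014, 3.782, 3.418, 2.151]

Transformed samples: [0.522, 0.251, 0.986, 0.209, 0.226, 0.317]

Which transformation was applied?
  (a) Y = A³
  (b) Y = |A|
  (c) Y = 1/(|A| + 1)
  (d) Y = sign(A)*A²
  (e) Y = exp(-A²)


Checking option (c) Y = 1/(|A| + 1):
  A = 0.915 -> Y = 0.522 ✓
  A = 2.985 -> Y = 0.251 ✓
  A = 0.014 -> Y = 0.986 ✓
All samples match this transformation.

(c) 1/(|A| + 1)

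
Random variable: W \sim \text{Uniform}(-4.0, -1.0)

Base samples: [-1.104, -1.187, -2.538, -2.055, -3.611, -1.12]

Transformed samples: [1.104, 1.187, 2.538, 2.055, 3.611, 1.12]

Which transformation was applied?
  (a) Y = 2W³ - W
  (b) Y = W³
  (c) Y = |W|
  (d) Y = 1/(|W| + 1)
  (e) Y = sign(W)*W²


Checking option (c) Y = |W|:
  W = -1.104 -> Y = 1.104 ✓
  W = -1.187 -> Y = 1.187 ✓
  W = -2.538 -> Y = 2.538 ✓
All samples match this transformation.

(c) |W|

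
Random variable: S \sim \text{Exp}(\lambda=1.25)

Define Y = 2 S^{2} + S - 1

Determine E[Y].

E[Y] = 2*E[S²] + 1*E[S] - 1
E[S] = 0.8
E[S²] = Var(S) + (E[S])² = 0.64 + 0.64 = 1.28
E[Y] = 2*1.28 + 1*0.8 - 1 = 2.36

2.36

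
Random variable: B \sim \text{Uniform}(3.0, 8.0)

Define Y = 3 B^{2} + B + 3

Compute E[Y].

E[Y] = 3*E[B²] + 1*E[B] + 3
E[B] = 5.5
E[B²] = Var(B) + (E[B])² = 2.0833333 + 30.25 = 32.333333
E[Y] = 3*32.333333 + 1*5.5 + 3 = 105.5

105.5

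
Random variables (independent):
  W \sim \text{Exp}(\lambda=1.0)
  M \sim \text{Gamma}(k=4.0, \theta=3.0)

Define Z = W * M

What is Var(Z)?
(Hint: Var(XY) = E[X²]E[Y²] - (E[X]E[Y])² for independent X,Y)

Var(XY) = E[X²]E[Y²] - (E[X]E[Y])²
E[W] = 1, Var(W) = 1
E[M] = 12, Var(M) = 36
E[W²] = 1 + 1² = 2
E[M²] = 36 + 12² = 180
Var(Z) = 2*180 - (1*12)²
= 360 - 144 = 216

216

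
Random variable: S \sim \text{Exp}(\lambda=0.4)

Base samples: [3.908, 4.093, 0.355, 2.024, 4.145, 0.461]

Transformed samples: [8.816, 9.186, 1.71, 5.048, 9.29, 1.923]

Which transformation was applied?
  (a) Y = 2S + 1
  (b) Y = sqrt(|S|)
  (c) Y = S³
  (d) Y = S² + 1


Checking option (a) Y = 2S + 1:
  S = 3.908 -> Y = 8.816 ✓
  S = 4.093 -> Y = 9.186 ✓
  S = 0.355 -> Y = 1.71 ✓
All samples match this transformation.

(a) 2S + 1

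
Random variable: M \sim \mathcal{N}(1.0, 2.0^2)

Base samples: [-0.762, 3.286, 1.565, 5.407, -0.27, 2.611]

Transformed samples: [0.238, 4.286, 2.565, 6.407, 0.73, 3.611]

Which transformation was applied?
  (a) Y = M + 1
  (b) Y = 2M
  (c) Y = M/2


Checking option (a) Y = M + 1:
  M = -0.762 -> Y = 0.238 ✓
  M = 3.286 -> Y = 4.286 ✓
  M = 1.565 -> Y = 2.565 ✓
All samples match this transformation.

(a) M + 1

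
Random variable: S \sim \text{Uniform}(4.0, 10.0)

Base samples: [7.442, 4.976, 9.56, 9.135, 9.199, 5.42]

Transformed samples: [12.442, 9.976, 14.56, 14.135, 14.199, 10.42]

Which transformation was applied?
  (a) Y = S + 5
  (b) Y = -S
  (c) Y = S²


Checking option (a) Y = S + 5:
  S = 7.442 -> Y = 12.442 ✓
  S = 4.976 -> Y = 9.976 ✓
  S = 9.56 -> Y = 14.56 ✓
All samples match this transformation.

(a) S + 5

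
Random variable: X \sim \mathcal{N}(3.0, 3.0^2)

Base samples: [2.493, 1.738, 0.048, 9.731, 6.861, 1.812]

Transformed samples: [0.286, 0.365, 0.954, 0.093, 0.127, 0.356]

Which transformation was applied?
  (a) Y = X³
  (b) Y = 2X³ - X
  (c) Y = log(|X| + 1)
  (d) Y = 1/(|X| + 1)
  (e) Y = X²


Checking option (d) Y = 1/(|X| + 1):
  X = 2.493 -> Y = 0.286 ✓
  X = 1.738 -> Y = 0.365 ✓
  X = 0.048 -> Y = 0.954 ✓
All samples match this transformation.

(d) 1/(|X| + 1)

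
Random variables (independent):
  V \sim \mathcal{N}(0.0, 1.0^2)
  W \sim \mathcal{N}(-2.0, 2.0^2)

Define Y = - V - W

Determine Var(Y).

For independent RVs: Var(aX + bY) = a²Var(X) + b²Var(Y)
Var(V) = 1
Var(W) = 4
Var(Y) = (-1)²*1 + (-1)²*4
= 1*1 + 1*4 = 5

5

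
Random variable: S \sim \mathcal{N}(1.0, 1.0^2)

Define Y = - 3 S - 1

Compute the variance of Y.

For Y = aS + b: Var(Y) = a² * Var(S)
Var(S) = 1.0^2 = 1
Var(Y) = (-3)² * 1 = 9 * 1 = 9

9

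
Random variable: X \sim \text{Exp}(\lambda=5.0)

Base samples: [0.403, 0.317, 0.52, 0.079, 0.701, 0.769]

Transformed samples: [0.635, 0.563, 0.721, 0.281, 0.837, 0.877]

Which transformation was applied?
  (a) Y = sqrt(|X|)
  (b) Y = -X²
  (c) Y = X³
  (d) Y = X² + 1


Checking option (a) Y = sqrt(|X|):
  X = 0.403 -> Y = 0.635 ✓
  X = 0.317 -> Y = 0.563 ✓
  X = 0.52 -> Y = 0.721 ✓
All samples match this transformation.

(a) sqrt(|X|)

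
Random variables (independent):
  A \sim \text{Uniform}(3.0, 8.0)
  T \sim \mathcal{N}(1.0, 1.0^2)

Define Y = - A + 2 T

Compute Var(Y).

For independent RVs: Var(aX + bY) = a²Var(X) + b²Var(Y)
Var(A) = 2.0833333
Var(T) = 1
Var(Y) = (-1)²*2.0833333 + 2²*1
= 1*2.0833333 + 4*1 = 6.0833333

6.0833333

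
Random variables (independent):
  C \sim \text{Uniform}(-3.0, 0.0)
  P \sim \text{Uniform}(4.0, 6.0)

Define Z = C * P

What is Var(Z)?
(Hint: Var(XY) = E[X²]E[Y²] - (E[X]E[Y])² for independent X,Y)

Var(XY) = E[X²]E[Y²] - (E[X]E[Y])²
E[C] = -1.5, Var(C) = 0.75
E[P] = 5, Var(P) = 0.33333333
E[C²] = 0.75 + (-1.5)² = 3
E[P²] = 0.33333333 + 5² = 25.333333
Var(Z) = 3*25.333333 - (-1.5*5)²
= 76 - 56.25 = 19.75

19.75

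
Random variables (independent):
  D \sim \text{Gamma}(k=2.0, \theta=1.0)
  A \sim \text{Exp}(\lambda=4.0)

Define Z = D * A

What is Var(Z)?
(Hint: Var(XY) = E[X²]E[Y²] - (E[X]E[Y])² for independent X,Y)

Var(XY) = E[X²]E[Y²] - (E[X]E[Y])²
E[D] = 2, Var(D) = 2
E[A] = 0.25, Var(A) = 0.0625
E[D²] = 2 + 2² = 6
E[A²] = 0.0625 + 0.25² = 0.125
Var(Z) = 6*0.125 - (2*0.25)²
= 0.75 - 0.25 = 0.5

0.5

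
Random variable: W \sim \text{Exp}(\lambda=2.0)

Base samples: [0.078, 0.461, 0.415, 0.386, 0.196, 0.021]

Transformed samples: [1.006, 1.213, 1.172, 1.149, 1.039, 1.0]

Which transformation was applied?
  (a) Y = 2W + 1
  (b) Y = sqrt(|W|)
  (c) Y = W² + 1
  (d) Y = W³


Checking option (c) Y = W² + 1:
  W = 0.078 -> Y = 1.006 ✓
  W = 0.461 -> Y = 1.213 ✓
  W = 0.415 -> Y = 1.172 ✓
All samples match this transformation.

(c) W² + 1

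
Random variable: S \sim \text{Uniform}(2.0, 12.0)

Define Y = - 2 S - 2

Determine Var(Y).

For Y = aS + b: Var(Y) = a² * Var(S)
Var(S) = (12 - 2)^2/12 = 8.3333333
Var(Y) = (-2)² * 8.3333333 = 4 * 8.3333333 = 33.333333

33.333333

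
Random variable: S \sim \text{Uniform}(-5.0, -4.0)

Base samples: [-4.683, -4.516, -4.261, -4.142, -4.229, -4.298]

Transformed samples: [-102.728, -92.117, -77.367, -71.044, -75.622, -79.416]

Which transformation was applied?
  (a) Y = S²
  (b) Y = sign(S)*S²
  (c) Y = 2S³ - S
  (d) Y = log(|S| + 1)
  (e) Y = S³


Checking option (e) Y = S³:
  S = -4.683 -> Y = -102.728 ✓
  S = -4.516 -> Y = -92.117 ✓
  S = -4.261 -> Y = -77.367 ✓
All samples match this transformation.

(e) S³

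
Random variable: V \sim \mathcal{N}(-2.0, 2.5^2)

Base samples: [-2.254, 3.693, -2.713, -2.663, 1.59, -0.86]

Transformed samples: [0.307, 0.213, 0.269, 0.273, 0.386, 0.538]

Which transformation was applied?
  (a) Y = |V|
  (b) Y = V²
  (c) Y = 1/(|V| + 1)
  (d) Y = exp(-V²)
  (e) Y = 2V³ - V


Checking option (c) Y = 1/(|V| + 1):
  V = -2.254 -> Y = 0.307 ✓
  V = 3.693 -> Y = 0.213 ✓
  V = -2.713 -> Y = 0.269 ✓
All samples match this transformation.

(c) 1/(|V| + 1)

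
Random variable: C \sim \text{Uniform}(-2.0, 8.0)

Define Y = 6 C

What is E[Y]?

For Y = 6C:
E[Y] = 6 * E[C]
E[C] = (-2 + 8)/2 = 3
E[Y] = 6 * 3 = 18

18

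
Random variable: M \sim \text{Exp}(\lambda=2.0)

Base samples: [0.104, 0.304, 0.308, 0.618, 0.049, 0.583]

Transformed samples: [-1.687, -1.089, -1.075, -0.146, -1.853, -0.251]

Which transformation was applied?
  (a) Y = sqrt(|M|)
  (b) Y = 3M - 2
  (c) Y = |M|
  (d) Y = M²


Checking option (b) Y = 3M - 2:
  M = 0.104 -> Y = -1.687 ✓
  M = 0.304 -> Y = -1.089 ✓
  M = 0.308 -> Y = -1.075 ✓
All samples match this transformation.

(b) 3M - 2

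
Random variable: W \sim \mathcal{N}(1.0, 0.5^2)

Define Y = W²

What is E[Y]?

E[W²] = Var(W) + (E[W])² = 0.25 + 1 = 1.25

1.25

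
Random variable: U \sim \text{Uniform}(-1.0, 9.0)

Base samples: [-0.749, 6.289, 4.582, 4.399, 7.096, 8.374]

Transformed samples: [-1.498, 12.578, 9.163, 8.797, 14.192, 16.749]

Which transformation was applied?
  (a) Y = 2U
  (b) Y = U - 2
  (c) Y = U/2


Checking option (a) Y = 2U:
  U = -0.749 -> Y = -1.498 ✓
  U = 6.289 -> Y = 12.578 ✓
  U = 4.582 -> Y = 9.163 ✓
All samples match this transformation.

(a) 2U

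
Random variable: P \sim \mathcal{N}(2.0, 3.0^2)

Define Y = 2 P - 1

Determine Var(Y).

For Y = aP + b: Var(Y) = a² * Var(P)
Var(P) = 3.0^2 = 9
Var(Y) = 2² * 9 = 4 * 9 = 36

36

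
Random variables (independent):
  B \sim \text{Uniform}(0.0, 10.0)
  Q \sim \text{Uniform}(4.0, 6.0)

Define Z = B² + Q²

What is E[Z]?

E[Z] = E[B²] + E[Q²]
E[B²] = Var(B) + E[B]² = 8.3333333 + 25 = 33.333333
E[Q²] = Var(Q) + E[Q]² = 0.33333333 + 25 = 25.333333
E[Z] = 33.333333 + 25.333333 = 58.666667

58.666667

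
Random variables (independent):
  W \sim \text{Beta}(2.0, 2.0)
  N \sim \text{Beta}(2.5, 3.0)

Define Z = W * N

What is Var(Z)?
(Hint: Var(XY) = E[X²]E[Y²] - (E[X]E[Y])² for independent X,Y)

Var(XY) = E[X²]E[Y²] - (E[X]E[Y])²
E[W] = 0.5, Var(W) = 0.05
E[N] = 0.45454545, Var(N) = 0.038143675
E[W²] = 0.05 + 0.5² = 0.3
E[N²] = 0.038143675 + 0.45454545² = 0.24475524
Var(Z) = 0.3*0.24475524 - (0.5*0.45454545)²
= 0.073426573 - 0.051652893 = 0.021773681

0.021773681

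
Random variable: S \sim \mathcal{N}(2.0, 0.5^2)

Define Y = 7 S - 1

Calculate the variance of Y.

For Y = aS + b: Var(Y) = a² * Var(S)
Var(S) = 0.5^2 = 0.25
Var(Y) = 7² * 0.25 = 49 * 0.25 = 12.25

12.25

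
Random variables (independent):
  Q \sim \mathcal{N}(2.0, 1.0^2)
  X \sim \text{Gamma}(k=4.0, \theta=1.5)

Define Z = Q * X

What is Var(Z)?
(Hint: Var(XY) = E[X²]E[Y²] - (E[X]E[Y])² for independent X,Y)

Var(XY) = E[X²]E[Y²] - (E[X]E[Y])²
E[Q] = 2, Var(Q) = 1
E[X] = 6, Var(X) = 9
E[Q²] = 1 + 2² = 5
E[X²] = 9 + 6² = 45
Var(Z) = 5*45 - (2*6)²
= 225 - 144 = 81

81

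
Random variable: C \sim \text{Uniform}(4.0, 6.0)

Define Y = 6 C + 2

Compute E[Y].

For Y = 6C + 2:
E[Y] = 6 * E[C] + 2
E[C] = (4 + 6)/2 = 5
E[Y] = 6 * 5 + 2 = 32

32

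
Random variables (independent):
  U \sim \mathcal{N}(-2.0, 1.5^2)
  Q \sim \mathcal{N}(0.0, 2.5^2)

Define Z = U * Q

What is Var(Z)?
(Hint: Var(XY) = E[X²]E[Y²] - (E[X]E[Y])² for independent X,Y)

Var(XY) = E[X²]E[Y²] - (E[X]E[Y])²
E[U] = -2, Var(U) = 2.25
E[Q] = 0, Var(Q) = 6.25
E[U²] = 2.25 + (-2)² = 6.25
E[Q²] = 6.25 + 0² = 6.25
Var(Z) = 6.25*6.25 - (-2*0)²
= 39.0625 - 0 = 39.0625

39.0625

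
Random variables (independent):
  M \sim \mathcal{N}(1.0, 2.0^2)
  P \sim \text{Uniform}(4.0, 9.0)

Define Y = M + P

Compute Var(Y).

For independent RVs: Var(aX + bY) = a²Var(X) + b²Var(Y)
Var(M) = 4
Var(P) = 2.0833333
Var(Y) = 1²*4 + 1²*2.0833333
= 1*4 + 1*2.0833333 = 6.0833333

6.0833333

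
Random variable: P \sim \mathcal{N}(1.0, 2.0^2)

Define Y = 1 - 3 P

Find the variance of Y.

For Y = aP + b: Var(Y) = a² * Var(P)
Var(P) = 2.0^2 = 4
Var(Y) = (-3)² * 4 = 9 * 4 = 36

36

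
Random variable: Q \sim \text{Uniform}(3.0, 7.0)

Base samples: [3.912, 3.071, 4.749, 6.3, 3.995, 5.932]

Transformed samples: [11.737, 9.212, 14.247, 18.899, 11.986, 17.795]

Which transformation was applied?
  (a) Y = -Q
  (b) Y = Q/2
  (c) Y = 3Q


Checking option (c) Y = 3Q:
  Q = 3.912 -> Y = 11.737 ✓
  Q = 3.071 -> Y = 9.212 ✓
  Q = 4.749 -> Y = 14.247 ✓
All samples match this transformation.

(c) 3Q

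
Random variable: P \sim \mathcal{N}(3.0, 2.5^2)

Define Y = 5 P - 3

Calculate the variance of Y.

For Y = aP + b: Var(Y) = a² * Var(P)
Var(P) = 2.5^2 = 6.25
Var(Y) = 5² * 6.25 = 25 * 6.25 = 156.25

156.25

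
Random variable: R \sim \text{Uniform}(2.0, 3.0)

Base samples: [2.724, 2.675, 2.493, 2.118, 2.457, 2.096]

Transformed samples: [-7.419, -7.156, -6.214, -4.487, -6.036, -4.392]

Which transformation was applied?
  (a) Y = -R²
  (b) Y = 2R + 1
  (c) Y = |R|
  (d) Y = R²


Checking option (a) Y = -R²:
  R = 2.724 -> Y = -7.419 ✓
  R = 2.675 -> Y = -7.156 ✓
  R = 2.493 -> Y = -6.214 ✓
All samples match this transformation.

(a) -R²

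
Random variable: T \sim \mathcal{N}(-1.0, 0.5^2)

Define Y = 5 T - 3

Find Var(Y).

For Y = aT + b: Var(Y) = a² * Var(T)
Var(T) = 0.5^2 = 0.25
Var(Y) = 5² * 0.25 = 25 * 0.25 = 6.25

6.25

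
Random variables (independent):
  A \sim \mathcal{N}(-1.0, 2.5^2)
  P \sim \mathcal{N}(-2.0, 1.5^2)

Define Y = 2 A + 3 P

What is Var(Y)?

For independent RVs: Var(aX + bY) = a²Var(X) + b²Var(Y)
Var(A) = 6.25
Var(P) = 2.25
Var(Y) = 2²*6.25 + 3²*2.25
= 4*6.25 + 9*2.25 = 45.25

45.25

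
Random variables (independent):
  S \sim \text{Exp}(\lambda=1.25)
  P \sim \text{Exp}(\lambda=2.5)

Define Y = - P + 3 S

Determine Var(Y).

For independent RVs: Var(aX + bY) = a²Var(X) + b²Var(Y)
Var(S) = 0.64
Var(P) = 0.16
Var(Y) = 3²*0.64 + (-1)²*0.16
= 9*0.64 + 1*0.16 = 5.92

5.92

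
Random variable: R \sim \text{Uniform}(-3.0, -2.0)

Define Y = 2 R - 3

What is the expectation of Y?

For Y = 2R - 3:
E[Y] = 2 * E[R] - 3
E[R] = (-3 - 2)/2 = -2.5
E[Y] = 2 * (-2.5) - 3 = -8

-8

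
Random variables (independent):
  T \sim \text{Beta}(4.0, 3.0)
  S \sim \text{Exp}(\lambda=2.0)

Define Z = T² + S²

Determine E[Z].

E[Z] = E[T²] + E[S²]
E[T²] = Var(T) + E[T]² = 0.030612245 + 0.32653061 = 0.35714286
E[S²] = Var(S) + E[S]² = 0.25 + 0.25 = 0.5
E[Z] = 0.35714286 + 0.5 = 0.85714286

0.85714286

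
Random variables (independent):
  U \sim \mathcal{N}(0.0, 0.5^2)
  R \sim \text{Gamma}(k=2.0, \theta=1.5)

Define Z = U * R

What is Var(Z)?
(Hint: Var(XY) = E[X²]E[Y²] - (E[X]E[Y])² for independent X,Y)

Var(XY) = E[X²]E[Y²] - (E[X]E[Y])²
E[U] = 0, Var(U) = 0.25
E[R] = 3, Var(R) = 4.5
E[U²] = 0.25 + 0² = 0.25
E[R²] = 4.5 + 3² = 13.5
Var(Z) = 0.25*13.5 - (0*3)²
= 3.375 - 0 = 3.375

3.375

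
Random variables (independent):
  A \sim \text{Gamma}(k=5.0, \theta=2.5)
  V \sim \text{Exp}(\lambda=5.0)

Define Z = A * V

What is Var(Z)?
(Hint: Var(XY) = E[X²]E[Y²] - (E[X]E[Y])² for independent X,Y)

Var(XY) = E[X²]E[Y²] - (E[X]E[Y])²
E[A] = 12.5, Var(A) = 31.25
E[V] = 0.2, Var(V) = 0.04
E[A²] = 31.25 + 12.5² = 187.5
E[V²] = 0.04 + 0.2² = 0.08
Var(Z) = 187.5*0.08 - (12.5*0.2)²
= 15 - 6.25 = 8.75

8.75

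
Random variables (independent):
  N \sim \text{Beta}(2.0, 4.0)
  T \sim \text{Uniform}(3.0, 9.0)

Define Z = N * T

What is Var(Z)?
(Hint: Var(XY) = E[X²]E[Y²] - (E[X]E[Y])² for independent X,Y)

Var(XY) = E[X²]E[Y²] - (E[X]E[Y])²
E[N] = 0.33333333, Var(N) = 0.031746032
E[T] = 6, Var(T) = 3
E[N²] = 0.031746032 + 0.33333333² = 0.14285714
E[T²] = 3 + 6² = 39
Var(Z) = 0.14285714*39 - (0.33333333*6)²
= 5.5714286 - 4 = 1.5714286

1.5714286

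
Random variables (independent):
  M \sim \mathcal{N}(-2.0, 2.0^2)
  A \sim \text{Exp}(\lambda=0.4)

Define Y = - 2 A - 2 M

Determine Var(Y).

For independent RVs: Var(aX + bY) = a²Var(X) + b²Var(Y)
Var(M) = 4
Var(A) = 6.25
Var(Y) = (-2)²*4 + (-2)²*6.25
= 4*4 + 4*6.25 = 41

41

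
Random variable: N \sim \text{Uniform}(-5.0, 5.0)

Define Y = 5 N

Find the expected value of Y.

For Y = 5N:
E[Y] = 5 * E[N]
E[N] = (-5 + 5)/2 = 0
E[Y] = 5 * 0 = 0

0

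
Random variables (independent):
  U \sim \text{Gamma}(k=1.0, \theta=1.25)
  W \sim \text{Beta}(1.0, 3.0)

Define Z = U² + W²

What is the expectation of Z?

E[Z] = E[U²] + E[W²]
E[U²] = Var(U) + E[U]² = 1.5625 + 1.5625 = 3.125
E[W²] = Var(W) + E[W]² = 0.0375 + 0.0625 = 0.1
E[Z] = 3.125 + 0.1 = 3.225

3.225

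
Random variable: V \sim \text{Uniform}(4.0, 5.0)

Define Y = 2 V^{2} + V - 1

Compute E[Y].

E[Y] = 2*E[V²] + 1*E[V] - 1
E[V] = 4.5
E[V²] = Var(V) + (E[V])² = 0.083333333 + 20.25 = 20.333333
E[Y] = 2*20.333333 + 1*4.5 - 1 = 44.166667

44.166667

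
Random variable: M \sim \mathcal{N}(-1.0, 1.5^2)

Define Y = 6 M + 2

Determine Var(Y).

For Y = aM + b: Var(Y) = a² * Var(M)
Var(M) = 1.5^2 = 2.25
Var(Y) = 6² * 2.25 = 36 * 2.25 = 81

81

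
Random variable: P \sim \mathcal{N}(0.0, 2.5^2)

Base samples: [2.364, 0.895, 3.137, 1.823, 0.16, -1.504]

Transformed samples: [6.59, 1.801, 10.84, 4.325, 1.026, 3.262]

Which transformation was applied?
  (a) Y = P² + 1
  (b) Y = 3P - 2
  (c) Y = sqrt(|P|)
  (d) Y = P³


Checking option (a) Y = P² + 1:
  P = 2.364 -> Y = 6.59 ✓
  P = 0.895 -> Y = 1.801 ✓
  P = 3.137 -> Y = 10.84 ✓
All samples match this transformation.

(a) P² + 1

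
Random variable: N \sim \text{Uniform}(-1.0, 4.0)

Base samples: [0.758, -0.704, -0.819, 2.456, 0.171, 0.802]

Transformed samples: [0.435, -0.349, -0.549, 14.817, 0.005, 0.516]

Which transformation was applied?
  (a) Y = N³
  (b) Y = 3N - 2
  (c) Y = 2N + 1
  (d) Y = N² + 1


Checking option (a) Y = N³:
  N = 0.758 -> Y = 0.435 ✓
  N = -0.704 -> Y = -0.349 ✓
  N = -0.819 -> Y = -0.549 ✓
All samples match this transformation.

(a) N³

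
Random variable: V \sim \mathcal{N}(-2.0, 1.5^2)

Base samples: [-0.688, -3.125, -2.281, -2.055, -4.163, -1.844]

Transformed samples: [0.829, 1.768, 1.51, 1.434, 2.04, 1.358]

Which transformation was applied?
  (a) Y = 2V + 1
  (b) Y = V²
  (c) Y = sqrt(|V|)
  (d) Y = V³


Checking option (c) Y = sqrt(|V|):
  V = -0.688 -> Y = 0.829 ✓
  V = -3.125 -> Y = 1.768 ✓
  V = -2.281 -> Y = 1.51 ✓
All samples match this transformation.

(c) sqrt(|V|)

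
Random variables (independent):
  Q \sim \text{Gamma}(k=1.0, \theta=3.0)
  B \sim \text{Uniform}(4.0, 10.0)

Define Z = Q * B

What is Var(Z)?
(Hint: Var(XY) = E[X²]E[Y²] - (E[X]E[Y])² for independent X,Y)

Var(XY) = E[X²]E[Y²] - (E[X]E[Y])²
E[Q] = 3, Var(Q) = 9
E[B] = 7, Var(B) = 3
E[Q²] = 9 + 3² = 18
E[B²] = 3 + 7² = 52
Var(Z) = 18*52 - (3*7)²
= 936 - 441 = 495

495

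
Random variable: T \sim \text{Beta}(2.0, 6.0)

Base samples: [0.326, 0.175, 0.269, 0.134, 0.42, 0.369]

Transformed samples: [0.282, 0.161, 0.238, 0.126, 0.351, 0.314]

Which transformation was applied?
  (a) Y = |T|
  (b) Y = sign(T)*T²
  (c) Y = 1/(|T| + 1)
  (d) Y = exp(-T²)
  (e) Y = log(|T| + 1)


Checking option (e) Y = log(|T| + 1):
  T = 0.326 -> Y = 0.282 ✓
  T = 0.175 -> Y = 0.161 ✓
  T = 0.269 -> Y = 0.238 ✓
All samples match this transformation.

(e) log(|T| + 1)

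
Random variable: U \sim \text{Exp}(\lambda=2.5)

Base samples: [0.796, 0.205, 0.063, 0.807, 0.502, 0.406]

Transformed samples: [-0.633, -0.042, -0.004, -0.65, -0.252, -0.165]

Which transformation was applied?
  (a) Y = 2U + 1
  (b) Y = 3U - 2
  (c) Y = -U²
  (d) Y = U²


Checking option (c) Y = -U²:
  U = 0.796 -> Y = -0.633 ✓
  U = 0.205 -> Y = -0.042 ✓
  U = 0.063 -> Y = -0.004 ✓
All samples match this transformation.

(c) -U²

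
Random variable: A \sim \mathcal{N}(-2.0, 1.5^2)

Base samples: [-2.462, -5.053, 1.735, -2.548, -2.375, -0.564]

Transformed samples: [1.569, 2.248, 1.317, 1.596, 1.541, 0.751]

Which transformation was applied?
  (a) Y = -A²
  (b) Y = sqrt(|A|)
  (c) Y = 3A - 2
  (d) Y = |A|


Checking option (b) Y = sqrt(|A|):
  A = -2.462 -> Y = 1.569 ✓
  A = -5.053 -> Y = 2.248 ✓
  A = 1.735 -> Y = 1.317 ✓
All samples match this transformation.

(b) sqrt(|A|)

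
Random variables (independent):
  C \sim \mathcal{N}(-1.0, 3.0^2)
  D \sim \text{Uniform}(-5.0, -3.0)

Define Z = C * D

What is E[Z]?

For independent RVs: E[XY] = E[X]*E[Y]
E[C] = -1
E[D] = -4
E[Z] = -1 * (-4) = 4

4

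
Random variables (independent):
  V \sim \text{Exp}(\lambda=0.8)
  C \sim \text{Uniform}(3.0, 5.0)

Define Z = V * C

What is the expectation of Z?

For independent RVs: E[XY] = E[X]*E[Y]
E[V] = 1.25
E[C] = 4
E[Z] = 1.25 * 4 = 5

5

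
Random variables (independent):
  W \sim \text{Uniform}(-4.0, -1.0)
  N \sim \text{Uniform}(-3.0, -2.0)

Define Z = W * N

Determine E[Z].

For independent RVs: E[XY] = E[X]*E[Y]
E[W] = -2.5
E[N] = -2.5
E[Z] = -2.5 * (-2.5) = 6.25

6.25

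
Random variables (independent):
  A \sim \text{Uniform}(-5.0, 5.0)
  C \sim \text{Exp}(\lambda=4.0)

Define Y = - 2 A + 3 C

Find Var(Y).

For independent RVs: Var(aX + bY) = a²Var(X) + b²Var(Y)
Var(A) = 8.3333333
Var(C) = 0.0625
Var(Y) = (-2)²*8.3333333 + 3²*0.0625
= 4*8.3333333 + 9*0.0625 = 33.895833

33.895833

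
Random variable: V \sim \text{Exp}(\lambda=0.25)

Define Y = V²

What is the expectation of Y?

E[V²] = Var(V) + (E[V])² = 16 + 16 = 32

32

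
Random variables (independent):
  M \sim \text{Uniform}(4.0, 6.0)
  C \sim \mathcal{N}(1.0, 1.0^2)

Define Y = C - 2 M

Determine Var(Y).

For independent RVs: Var(aX + bY) = a²Var(X) + b²Var(Y)
Var(M) = 0.33333333
Var(C) = 1
Var(Y) = (-2)²*0.33333333 + 1²*1
= 4*0.33333333 + 1*1 = 2.3333333

2.3333333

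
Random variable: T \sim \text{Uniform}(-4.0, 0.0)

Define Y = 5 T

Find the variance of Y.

For Y = aT + b: Var(Y) = a² * Var(T)
Var(T) = (0 + 4)^2/12 = 1.3333333
Var(Y) = 5² * 1.3333333 = 25 * 1.3333333 = 33.333333

33.333333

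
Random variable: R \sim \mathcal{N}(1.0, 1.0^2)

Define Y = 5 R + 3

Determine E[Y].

For Y = 5R + 3:
E[Y] = 5 * E[R] + 3
E[R] = 1.0 = 1
E[Y] = 5 * 1 + 3 = 8

8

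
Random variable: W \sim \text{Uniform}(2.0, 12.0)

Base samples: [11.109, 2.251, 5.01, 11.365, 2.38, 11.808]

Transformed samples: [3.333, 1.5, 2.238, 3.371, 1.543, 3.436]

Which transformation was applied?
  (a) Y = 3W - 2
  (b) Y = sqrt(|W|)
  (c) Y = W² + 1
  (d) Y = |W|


Checking option (b) Y = sqrt(|W|):
  W = 11.109 -> Y = 3.333 ✓
  W = 2.251 -> Y = 1.5 ✓
  W = 5.01 -> Y = 2.238 ✓
All samples match this transformation.

(b) sqrt(|W|)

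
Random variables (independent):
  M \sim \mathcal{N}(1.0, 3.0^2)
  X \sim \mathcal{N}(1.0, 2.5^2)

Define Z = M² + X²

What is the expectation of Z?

E[Z] = E[M²] + E[X²]
E[M²] = Var(M) + E[M]² = 9 + 1 = 10
E[X²] = Var(X) + E[X]² = 6.25 + 1 = 7.25
E[Z] = 10 + 7.25 = 17.25

17.25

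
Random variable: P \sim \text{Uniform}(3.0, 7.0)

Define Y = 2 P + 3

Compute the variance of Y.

For Y = aP + b: Var(Y) = a² * Var(P)
Var(P) = (7 - 3)^2/12 = 1.3333333
Var(Y) = 2² * 1.3333333 = 4 * 1.3333333 = 5.3333333

5.3333333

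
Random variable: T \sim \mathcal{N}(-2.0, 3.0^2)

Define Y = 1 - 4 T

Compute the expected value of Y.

For Y = -4T + 1:
E[Y] = -4 * E[T] + 1
E[T] = -2.0 = -2
E[Y] = -4 * (-2) + 1 = 9

9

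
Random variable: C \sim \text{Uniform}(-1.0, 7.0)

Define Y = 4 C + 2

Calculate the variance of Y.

For Y = aC + b: Var(Y) = a² * Var(C)
Var(C) = (7 + 1)^2/12 = 5.3333333
Var(Y) = 4² * 5.3333333 = 16 * 5.3333333 = 85.333333

85.333333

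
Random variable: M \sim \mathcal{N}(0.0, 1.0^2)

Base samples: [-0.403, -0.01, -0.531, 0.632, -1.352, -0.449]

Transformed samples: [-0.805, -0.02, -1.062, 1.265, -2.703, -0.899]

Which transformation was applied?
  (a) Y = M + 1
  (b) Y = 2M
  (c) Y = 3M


Checking option (b) Y = 2M:
  M = -0.403 -> Y = -0.805 ✓
  M = -0.01 -> Y = -0.02 ✓
  M = -0.531 -> Y = -1.062 ✓
All samples match this transformation.

(b) 2M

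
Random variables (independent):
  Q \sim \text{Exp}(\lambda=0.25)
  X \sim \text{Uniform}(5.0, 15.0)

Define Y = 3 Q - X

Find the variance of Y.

For independent RVs: Var(aX + bY) = a²Var(X) + b²Var(Y)
Var(Q) = 16
Var(X) = 8.3333333
Var(Y) = 3²*16 + (-1)²*8.3333333
= 9*16 + 1*8.3333333 = 152.33333

152.33333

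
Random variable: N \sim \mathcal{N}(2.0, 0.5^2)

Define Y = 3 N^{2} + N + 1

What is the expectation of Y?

E[Y] = 3*E[N²] + 1*E[N] + 1
E[N] = 2
E[N²] = Var(N) + (E[N])² = 0.25 + 4 = 4.25
E[Y] = 3*4.25 + 1*2 + 1 = 15.75

15.75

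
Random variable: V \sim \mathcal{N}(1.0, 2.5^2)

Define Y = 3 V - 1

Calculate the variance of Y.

For Y = aV + b: Var(Y) = a² * Var(V)
Var(V) = 2.5^2 = 6.25
Var(Y) = 3² * 6.25 = 9 * 6.25 = 56.25

56.25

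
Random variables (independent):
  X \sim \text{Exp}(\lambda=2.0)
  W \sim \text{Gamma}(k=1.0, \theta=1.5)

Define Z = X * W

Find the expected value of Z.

For independent RVs: E[XY] = E[X]*E[Y]
E[X] = 0.5
E[W] = 1.5
E[Z] = 0.5 * 1.5 = 0.75

0.75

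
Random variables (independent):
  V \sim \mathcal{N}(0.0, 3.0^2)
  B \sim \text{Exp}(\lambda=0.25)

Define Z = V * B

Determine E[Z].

For independent RVs: E[XY] = E[X]*E[Y]
E[V] = 0
E[B] = 4
E[Z] = 0 * 4 = 0

0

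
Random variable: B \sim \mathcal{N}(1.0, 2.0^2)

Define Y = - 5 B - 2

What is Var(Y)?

For Y = aB + b: Var(Y) = a² * Var(B)
Var(B) = 2.0^2 = 4
Var(Y) = (-5)² * 4 = 25 * 4 = 100

100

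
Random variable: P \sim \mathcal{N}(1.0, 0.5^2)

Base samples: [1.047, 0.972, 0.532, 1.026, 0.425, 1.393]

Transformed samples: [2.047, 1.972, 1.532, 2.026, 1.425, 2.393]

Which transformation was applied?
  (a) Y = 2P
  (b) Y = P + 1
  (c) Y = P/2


Checking option (b) Y = P + 1:
  P = 1.047 -> Y = 2.047 ✓
  P = 0.972 -> Y = 1.972 ✓
  P = 0.532 -> Y = 1.532 ✓
All samples match this transformation.

(b) P + 1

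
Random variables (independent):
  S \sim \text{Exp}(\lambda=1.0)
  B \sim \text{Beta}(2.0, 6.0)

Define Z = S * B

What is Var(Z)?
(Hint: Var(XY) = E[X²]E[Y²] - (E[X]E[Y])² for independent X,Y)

Var(XY) = E[X²]E[Y²] - (E[X]E[Y])²
E[S] = 1, Var(S) = 1
E[B] = 0.25, Var(B) = 0.020833333
E[S²] = 1 + 1² = 2
E[B²] = 0.020833333 + 0.25² = 0.083333333
Var(Z) = 2*0.083333333 - (1*0.25)²
= 0.16666667 - 0.0625 = 0.10416667

0.10416667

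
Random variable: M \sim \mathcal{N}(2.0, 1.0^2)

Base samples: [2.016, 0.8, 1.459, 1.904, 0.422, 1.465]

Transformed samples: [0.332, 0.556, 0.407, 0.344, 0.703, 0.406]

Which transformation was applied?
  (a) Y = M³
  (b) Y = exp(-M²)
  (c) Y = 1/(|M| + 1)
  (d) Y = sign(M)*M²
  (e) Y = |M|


Checking option (c) Y = 1/(|M| + 1):
  M = 2.016 -> Y = 0.332 ✓
  M = 0.8 -> Y = 0.556 ✓
  M = 1.459 -> Y = 0.407 ✓
All samples match this transformation.

(c) 1/(|M| + 1)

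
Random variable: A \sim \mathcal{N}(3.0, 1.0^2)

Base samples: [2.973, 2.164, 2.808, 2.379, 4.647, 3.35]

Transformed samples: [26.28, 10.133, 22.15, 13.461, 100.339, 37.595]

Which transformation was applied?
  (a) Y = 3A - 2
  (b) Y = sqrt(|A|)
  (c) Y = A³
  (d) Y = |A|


Checking option (c) Y = A³:
  A = 2.973 -> Y = 26.28 ✓
  A = 2.164 -> Y = 10.133 ✓
  A = 2.808 -> Y = 22.15 ✓
All samples match this transformation.

(c) A³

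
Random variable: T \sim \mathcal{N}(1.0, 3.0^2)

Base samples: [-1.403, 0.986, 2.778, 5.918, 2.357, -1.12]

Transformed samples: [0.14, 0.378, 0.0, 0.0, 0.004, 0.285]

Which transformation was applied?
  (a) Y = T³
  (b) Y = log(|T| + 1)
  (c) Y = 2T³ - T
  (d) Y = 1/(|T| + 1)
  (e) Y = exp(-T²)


Checking option (e) Y = exp(-T²):
  T = -1.403 -> Y = 0.14 ✓
  T = 0.986 -> Y = 0.378 ✓
  T = 2.778 -> Y = 0.0 ✓
All samples match this transformation.

(e) exp(-T²)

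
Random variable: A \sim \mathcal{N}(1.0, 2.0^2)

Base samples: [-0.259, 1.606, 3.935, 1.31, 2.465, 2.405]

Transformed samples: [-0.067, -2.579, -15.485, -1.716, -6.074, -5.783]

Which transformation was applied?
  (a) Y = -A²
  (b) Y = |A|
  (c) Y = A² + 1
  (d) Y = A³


Checking option (a) Y = -A²:
  A = -0.259 -> Y = -0.067 ✓
  A = 1.606 -> Y = -2.579 ✓
  A = 3.935 -> Y = -15.485 ✓
All samples match this transformation.

(a) -A²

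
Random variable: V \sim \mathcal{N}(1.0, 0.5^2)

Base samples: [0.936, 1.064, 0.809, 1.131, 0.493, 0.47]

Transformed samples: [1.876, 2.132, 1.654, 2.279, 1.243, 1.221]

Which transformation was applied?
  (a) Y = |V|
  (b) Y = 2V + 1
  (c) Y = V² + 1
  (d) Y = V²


Checking option (c) Y = V² + 1:
  V = 0.936 -> Y = 1.876 ✓
  V = 1.064 -> Y = 2.132 ✓
  V = 0.809 -> Y = 1.654 ✓
All samples match this transformation.

(c) V² + 1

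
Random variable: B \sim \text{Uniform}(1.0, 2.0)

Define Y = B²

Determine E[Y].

E[B²] = Var(B) + (E[B])² = 0.083333333 + 2.25 = 2.3333333

2.3333333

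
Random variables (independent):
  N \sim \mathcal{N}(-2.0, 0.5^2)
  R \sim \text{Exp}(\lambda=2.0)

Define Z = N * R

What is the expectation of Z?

For independent RVs: E[XY] = E[X]*E[Y]
E[N] = -2
E[R] = 0.5
E[Z] = -2 * 0.5 = -1

-1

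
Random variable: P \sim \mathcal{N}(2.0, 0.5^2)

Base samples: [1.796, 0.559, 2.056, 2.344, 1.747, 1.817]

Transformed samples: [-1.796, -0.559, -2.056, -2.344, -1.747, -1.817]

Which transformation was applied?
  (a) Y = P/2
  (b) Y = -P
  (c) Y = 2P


Checking option (b) Y = -P:
  P = 1.796 -> Y = -1.796 ✓
  P = 0.559 -> Y = -0.559 ✓
  P = 2.056 -> Y = -2.056 ✓
All samples match this transformation.

(b) -P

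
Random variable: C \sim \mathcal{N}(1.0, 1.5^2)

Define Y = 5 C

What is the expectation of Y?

For Y = 5C:
E[Y] = 5 * E[C]
E[C] = 1.0 = 1
E[Y] = 5 * 1 = 5

5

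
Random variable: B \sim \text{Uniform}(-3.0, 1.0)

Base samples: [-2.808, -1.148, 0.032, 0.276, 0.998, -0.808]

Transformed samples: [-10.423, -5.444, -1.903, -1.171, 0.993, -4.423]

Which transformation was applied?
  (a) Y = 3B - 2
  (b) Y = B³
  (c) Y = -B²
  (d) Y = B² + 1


Checking option (a) Y = 3B - 2:
  B = -2.808 -> Y = -10.423 ✓
  B = -1.148 -> Y = -5.444 ✓
  B = 0.032 -> Y = -1.903 ✓
All samples match this transformation.

(a) 3B - 2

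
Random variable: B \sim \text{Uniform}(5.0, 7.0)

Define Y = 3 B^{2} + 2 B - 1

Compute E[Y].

E[Y] = 3*E[B²] + 2*E[B] - 1
E[B] = 6
E[B²] = Var(B) + (E[B])² = 0.33333333 + 36 = 36.333333
E[Y] = 3*36.333333 + 2*6 - 1 = 120

120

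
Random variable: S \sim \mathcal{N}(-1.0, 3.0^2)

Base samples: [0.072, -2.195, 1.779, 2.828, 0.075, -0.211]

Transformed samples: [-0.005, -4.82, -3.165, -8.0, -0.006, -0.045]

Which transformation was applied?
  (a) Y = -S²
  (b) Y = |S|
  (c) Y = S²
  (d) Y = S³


Checking option (a) Y = -S²:
  S = 0.072 -> Y = -0.005 ✓
  S = -2.195 -> Y = -4.82 ✓
  S = 1.779 -> Y = -3.165 ✓
All samples match this transformation.

(a) -S²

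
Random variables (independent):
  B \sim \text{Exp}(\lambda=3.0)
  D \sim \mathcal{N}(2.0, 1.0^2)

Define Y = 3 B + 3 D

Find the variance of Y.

For independent RVs: Var(aX + bY) = a²Var(X) + b²Var(Y)
Var(B) = 0.11111111
Var(D) = 1
Var(Y) = 3²*0.11111111 + 3²*1
= 9*0.11111111 + 9*1 = 10

10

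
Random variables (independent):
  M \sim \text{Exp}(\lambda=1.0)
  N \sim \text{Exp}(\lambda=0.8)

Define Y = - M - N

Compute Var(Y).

For independent RVs: Var(aX + bY) = a²Var(X) + b²Var(Y)
Var(M) = 1
Var(N) = 1.5625
Var(Y) = (-1)²*1 + (-1)²*1.5625
= 1*1 + 1*1.5625 = 2.5625

2.5625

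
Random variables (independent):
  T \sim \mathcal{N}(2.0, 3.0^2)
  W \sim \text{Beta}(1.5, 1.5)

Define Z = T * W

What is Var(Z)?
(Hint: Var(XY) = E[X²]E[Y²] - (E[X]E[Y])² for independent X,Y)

Var(XY) = E[X²]E[Y²] - (E[X]E[Y])²
E[T] = 2, Var(T) = 9
E[W] = 0.5, Var(W) = 0.0625
E[T²] = 9 + 2² = 13
E[W²] = 0.0625 + 0.5² = 0.3125
Var(Z) = 13*0.3125 - (2*0.5)²
= 4.0625 - 1 = 3.0625

3.0625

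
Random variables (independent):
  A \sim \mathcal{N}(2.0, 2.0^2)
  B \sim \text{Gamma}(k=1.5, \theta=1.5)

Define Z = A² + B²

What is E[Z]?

E[Z] = E[A²] + E[B²]
E[A²] = Var(A) + E[A]² = 4 + 4 = 8
E[B²] = Var(B) + E[B]² = 3.375 + 5.0625 = 8.4375
E[Z] = 8 + 8.4375 = 16.4375

16.4375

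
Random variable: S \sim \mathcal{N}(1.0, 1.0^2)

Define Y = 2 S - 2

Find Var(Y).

For Y = aS + b: Var(Y) = a² * Var(S)
Var(S) = 1.0^2 = 1
Var(Y) = 2² * 1 = 4 * 1 = 4

4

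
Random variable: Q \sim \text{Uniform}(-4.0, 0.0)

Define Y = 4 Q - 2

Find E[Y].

For Y = 4Q - 2:
E[Y] = 4 * E[Q] - 2
E[Q] = (-4 + 0)/2 = -2
E[Y] = 4 * (-2) - 2 = -10

-10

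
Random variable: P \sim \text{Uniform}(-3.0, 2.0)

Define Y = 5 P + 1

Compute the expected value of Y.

For Y = 5P + 1:
E[Y] = 5 * E[P] + 1
E[P] = (-3 + 2)/2 = -0.5
E[Y] = 5 * (-0.5) + 1 = -1.5

-1.5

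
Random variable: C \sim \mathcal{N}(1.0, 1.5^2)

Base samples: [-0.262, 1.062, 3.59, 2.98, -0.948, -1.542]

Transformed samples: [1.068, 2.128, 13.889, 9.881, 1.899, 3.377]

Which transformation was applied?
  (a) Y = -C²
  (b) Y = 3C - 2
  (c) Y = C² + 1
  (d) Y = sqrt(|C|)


Checking option (c) Y = C² + 1:
  C = -0.262 -> Y = 1.068 ✓
  C = 1.062 -> Y = 2.128 ✓
  C = 3.59 -> Y = 13.889 ✓
All samples match this transformation.

(c) C² + 1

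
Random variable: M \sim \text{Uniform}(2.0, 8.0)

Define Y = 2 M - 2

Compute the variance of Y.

For Y = aM + b: Var(Y) = a² * Var(M)
Var(M) = (8 - 2)^2/12 = 3
Var(Y) = 2² * 3 = 4 * 3 = 12

12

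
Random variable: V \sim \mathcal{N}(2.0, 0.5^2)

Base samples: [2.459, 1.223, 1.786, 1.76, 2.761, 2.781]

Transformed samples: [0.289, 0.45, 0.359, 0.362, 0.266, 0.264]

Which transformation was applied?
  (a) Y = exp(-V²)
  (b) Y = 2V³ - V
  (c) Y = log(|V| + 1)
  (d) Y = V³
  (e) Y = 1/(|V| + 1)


Checking option (e) Y = 1/(|V| + 1):
  V = 2.459 -> Y = 0.289 ✓
  V = 1.223 -> Y = 0.45 ✓
  V = 1.786 -> Y = 0.359 ✓
All samples match this transformation.

(e) 1/(|V| + 1)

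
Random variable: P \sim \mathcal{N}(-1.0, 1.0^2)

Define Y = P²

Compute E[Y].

Using E[X²] = Var(X) + (E[X])²:
E[P] = -1
Var(P) = 1.0^2 = 1
E[P²] = 1 + (-1)² = 1 + 1 = 2

2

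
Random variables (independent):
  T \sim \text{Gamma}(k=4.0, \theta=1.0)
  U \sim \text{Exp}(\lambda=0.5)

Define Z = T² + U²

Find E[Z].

E[Z] = E[T²] + E[U²]
E[T²] = Var(T) + E[T]² = 4 + 16 = 20
E[U²] = Var(U) + E[U]² = 4 + 4 = 8
E[Z] = 20 + 8 = 28

28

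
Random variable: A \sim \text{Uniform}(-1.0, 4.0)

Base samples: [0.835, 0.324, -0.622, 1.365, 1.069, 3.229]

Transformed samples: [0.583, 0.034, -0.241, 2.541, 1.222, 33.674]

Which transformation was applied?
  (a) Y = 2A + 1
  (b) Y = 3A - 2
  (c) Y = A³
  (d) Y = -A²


Checking option (c) Y = A³:
  A = 0.835 -> Y = 0.583 ✓
  A = 0.324 -> Y = 0.034 ✓
  A = -0.622 -> Y = -0.241 ✓
All samples match this transformation.

(c) A³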